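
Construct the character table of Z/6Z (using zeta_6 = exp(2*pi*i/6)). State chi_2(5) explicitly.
Character table of Z/6Z (irreps indexed chi_0,...,chi_5 with chi_k(m) = zeta_6^(k*m), zeta_6 = exp(2*pi*i/6)):
  irrep \ class  {0} (size 1)  {1} (size 1)    {2} (size 1)    {3} (size 1)  {4} (size 1)    {5} (size 1)  
  chi_0          1             1               1               1             1               1             
  chi_1          1             exp(I*pi/3)     exp(2*I*pi/3)   -1            exp(-2*I*pi/3)  exp(-I*pi/3)  
  chi_2          1             exp(2*I*pi/3)   exp(-2*I*pi/3)  1             exp(2*I*pi/3)   exp(-2*I*pi/3)
  chi_3          1             -1              1               -1            1               -1            
  chi_4          1             exp(-2*I*pi/3)  exp(2*I*pi/3)   1             exp(-2*I*pi/3)  exp(2*I*pi/3) 
  chi_5          1             exp(-I*pi/3)    exp(-2*I*pi/3)  -1            exp(2*I*pi/3)   exp(I*pi/3)   

Spot check: chi_2(5) = zeta_6^(2*5) = zeta_6^10 = exp(-2*I*pi/3).

Justification: Z/6Z is abelian, so all 6 irreducible complex representations are 1-dimensional. They are given by chi_k(m) = zeta_6^(k*m) for k = 0,...,5. Row orthogonality: sum_m chi_k(m) conj(chi_l(m)) = 6 * [k = l].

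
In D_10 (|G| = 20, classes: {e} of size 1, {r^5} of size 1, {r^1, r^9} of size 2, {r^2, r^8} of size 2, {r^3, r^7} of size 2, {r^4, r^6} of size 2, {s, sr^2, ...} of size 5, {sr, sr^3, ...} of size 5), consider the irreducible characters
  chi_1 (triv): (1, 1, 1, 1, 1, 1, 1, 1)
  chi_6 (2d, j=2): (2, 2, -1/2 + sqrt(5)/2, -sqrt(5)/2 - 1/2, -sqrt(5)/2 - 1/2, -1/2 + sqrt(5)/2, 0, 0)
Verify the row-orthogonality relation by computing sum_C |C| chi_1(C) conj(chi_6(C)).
Sum = 0; so <chi_1, chi_6> = 0 (distinct irreducibles are orthogonal).

Solution. Compute term by term over conjugacy classes (|C| * chi_1(C) * conj(chi_6(C))):
  1*(1)*conj(2) + 1*(1)*conj(2) + 2*(1)*conj(-1/2 + sqrt(5)/2) + 2*(1)*conj(-sqrt(5)/2 - 1/2) + 2*(1)*conj(-sqrt(5)/2 - 1/2) + 2*(1)*conj(-1/2 + sqrt(5)/2) + 5*(1)*conj(0) + 5*(1)*conj(0)
  = (2) + (2) + (-1 + sqrt(5)) + (-sqrt(5) - 1) + (-sqrt(5) - 1) + (-1 + sqrt(5)) + (0) + (0)
  = 0.
Dividing by |G| = 20 gives 0/20 = 0, matching the row-orthogonality relation <chi_1, chi_6> = [chi_1 = chi_6].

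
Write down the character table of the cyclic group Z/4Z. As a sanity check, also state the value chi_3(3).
Character table of Z/4Z (irreps indexed chi_0,...,chi_3 with chi_k(m) = zeta_4^(k*m), zeta_4 = exp(2*pi*i/4)):
  irrep \ class  {0} (size 1)  {1} (size 1)  {2} (size 1)  {3} (size 1)
  chi_0          1             1             1             1           
  chi_1          1             I             -1            -I          
  chi_2          1             -1            1             -1          
  chi_3          1             -I            -1            I           

Spot check: chi_3(3) = zeta_4^(3*3) = zeta_4^9 = I.

Solution. Z/4Z is abelian, so all 4 irreducible complex representations are 1-dimensional. They are given by chi_k(m) = zeta_4^(k*m) for k = 0,...,3. Row orthogonality: sum_m chi_k(m) conj(chi_l(m)) = 4 * [k = l].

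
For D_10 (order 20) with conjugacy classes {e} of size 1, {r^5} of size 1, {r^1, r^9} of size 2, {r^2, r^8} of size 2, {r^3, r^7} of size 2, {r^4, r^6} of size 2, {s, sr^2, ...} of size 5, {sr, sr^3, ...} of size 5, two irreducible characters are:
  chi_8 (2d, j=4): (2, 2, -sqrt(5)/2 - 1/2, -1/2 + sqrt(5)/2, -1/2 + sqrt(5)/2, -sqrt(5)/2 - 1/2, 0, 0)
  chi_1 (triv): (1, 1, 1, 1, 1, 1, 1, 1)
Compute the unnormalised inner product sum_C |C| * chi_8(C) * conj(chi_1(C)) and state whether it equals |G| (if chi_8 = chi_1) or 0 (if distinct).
Sum = 0; so <chi_8, chi_1> = 0 (distinct irreducibles are orthogonal).

Proof sketch: Compute term by term over conjugacy classes (|C| * chi_8(C) * conj(chi_1(C))):
  1*(2)*conj(1) + 1*(2)*conj(1) + 2*(-sqrt(5)/2 - 1/2)*conj(1) + 2*(-1/2 + sqrt(5)/2)*conj(1) + 2*(-1/2 + sqrt(5)/2)*conj(1) + 2*(-sqrt(5)/2 - 1/2)*conj(1) + 5*(0)*conj(1) + 5*(0)*conj(1)
  = (2) + (2) + (-sqrt(5) - 1) + (-1 + sqrt(5)) + (-1 + sqrt(5)) + (-sqrt(5) - 1) + (0) + (0)
  = 0.
Dividing by |G| = 20 gives 0/20 = 0, matching the row-orthogonality relation <chi_8, chi_1> = [chi_8 = chi_1].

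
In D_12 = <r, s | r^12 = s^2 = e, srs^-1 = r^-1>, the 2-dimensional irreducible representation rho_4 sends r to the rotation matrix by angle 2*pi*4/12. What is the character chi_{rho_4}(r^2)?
chi_{rho_4}(r^2) = 2*cos(2*pi*4*2/12) = -1

Reasoning: rho_4(r^2) is rotation by angle 2*pi*4*2/12, whose trace is 2*cos(2*pi*4*2/12) = -1.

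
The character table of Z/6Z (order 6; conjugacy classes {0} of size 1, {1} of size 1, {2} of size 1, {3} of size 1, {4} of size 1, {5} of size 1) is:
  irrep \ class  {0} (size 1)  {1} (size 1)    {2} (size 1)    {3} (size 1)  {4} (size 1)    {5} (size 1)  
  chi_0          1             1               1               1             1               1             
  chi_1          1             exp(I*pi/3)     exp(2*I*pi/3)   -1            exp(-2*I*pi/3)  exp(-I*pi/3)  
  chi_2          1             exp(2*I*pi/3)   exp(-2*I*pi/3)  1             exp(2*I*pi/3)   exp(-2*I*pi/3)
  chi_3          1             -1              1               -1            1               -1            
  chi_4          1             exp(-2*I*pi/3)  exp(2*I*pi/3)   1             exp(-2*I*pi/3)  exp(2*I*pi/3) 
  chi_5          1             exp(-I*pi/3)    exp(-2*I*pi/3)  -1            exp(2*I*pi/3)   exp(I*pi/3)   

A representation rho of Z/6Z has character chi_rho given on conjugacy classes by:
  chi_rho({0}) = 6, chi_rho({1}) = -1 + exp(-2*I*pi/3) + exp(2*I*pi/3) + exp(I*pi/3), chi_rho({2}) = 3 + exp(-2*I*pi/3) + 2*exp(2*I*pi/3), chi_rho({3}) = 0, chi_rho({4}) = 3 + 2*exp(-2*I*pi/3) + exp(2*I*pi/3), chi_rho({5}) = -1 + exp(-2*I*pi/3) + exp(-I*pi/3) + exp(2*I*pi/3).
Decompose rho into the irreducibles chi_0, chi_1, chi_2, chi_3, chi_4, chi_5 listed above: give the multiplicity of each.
Multiplicities: chi_0: 1, chi_1: 1, chi_2: 1, chi_3: 2, chi_4: 1, chi_5: 0.

Argument: Use <chi_rho, chi> = (1/|G|) sum_C |C| * chi_rho(C) * conj(chi(C)) with |G| = 6 for each irreducible chi in the table:
  <chi_rho, chi_0> = (1/6)[1*(6)*conj(1) + 1*(-1 + exp(-2*I*pi/3) + exp(2*I*pi/3) + exp(I*pi/3))*conj(1) + 1*(3 + exp(-2*I*pi/3) + 2*exp(2*I*pi/3))*conj(1) + 1*(0)*conj(1) + 1*(3 + 2*exp(-2*I*pi/3) + exp(2*I*pi/3))*conj(1) + 1*(-1 + exp(-2*I*pi/3) + exp(-I*pi/3) + exp(2*I*pi/3))*conj(1)]
      = (1/6)[(6) + (-1 + exp(-2*I*pi/3) + exp(2*I*pi/3) + exp(I*pi/3)) + (3 + exp(-2*I*pi/3) + 2*exp(2*I*pi/3)) + (0) + (3 + 2*exp(-2*I*pi/3) + exp(2*I*pi/3)) + (-1 + exp(-2*I*pi/3) + exp(-I*pi/3) + exp(2*I*pi/3))] = 6/6 = 1
  <chi_rho, chi_1> = (1/6)[1*(6)*conj(1) + 1*(-1 + exp(-2*I*pi/3) + exp(2*I*pi/3) + exp(I*pi/3))*conj(exp(I*pi/3)) + 1*(3 + exp(-2*I*pi/3) + 2*exp(2*I*pi/3))*conj(exp(2*I*pi/3)) + 1*(0)*conj(-1) + 1*(3 + 2*exp(-2*I*pi/3) + exp(2*I*pi/3))*conj(exp(-2*I*pi/3)) + 1*(-1 + exp(-2*I*pi/3) + exp(-I*pi/3) + exp(2*I*pi/3))*conj(exp(-I*pi/3))]
      = (1/6)[(6) + (-exp(-I*pi/3) + exp(I*pi/3)) + (2 + 3*exp(-2*I*pi/3) + exp(2*I*pi/3)) + (0) + (2 + exp(-2*I*pi/3) + 3*exp(2*I*pi/3)) + (-exp(I*pi/3) + exp(-I*pi/3))] = 6/6 = 1
  <chi_rho, chi_2> = (1/6)[1*(6)*conj(1) + 1*(-1 + exp(-2*I*pi/3) + exp(2*I*pi/3) + exp(I*pi/3))*conj(exp(2*I*pi/3)) + 1*(3 + exp(-2*I*pi/3) + 2*exp(2*I*pi/3))*conj(exp(-2*I*pi/3)) + 1*(0)*conj(1) + 1*(3 + 2*exp(-2*I*pi/3) + exp(2*I*pi/3))*conj(exp(2*I*pi/3)) + 1*(-1 + exp(-2*I*pi/3) + exp(-I*pi/3) + exp(2*I*pi/3))*conj(exp(-2*I*pi/3))]
      = (1/6)[(6) + (1 + exp(-I*pi/3) + exp(2*I*pi/3) - exp(-2*I*pi/3)) + (1 + 2*exp(-2*I*pi/3) + 3*exp(2*I*pi/3)) + (0) + (1 + 3*exp(-2*I*pi/3) + 2*exp(2*I*pi/3)) + (1 + exp(-2*I*pi/3) - exp(2*I*pi/3) + exp(I*pi/3))] = 6/6 = 1
  <chi_rho, chi_3> = (1/6)[1*(6)*conj(1) + 1*(-1 + exp(-2*I*pi/3) + exp(2*I*pi/3) + exp(I*pi/3))*conj(-1) + 1*(3 + exp(-2*I*pi/3) + 2*exp(2*I*pi/3))*conj(1) + 1*(0)*conj(-1) + 1*(3 + 2*exp(-2*I*pi/3) + exp(2*I*pi/3))*conj(1) + 1*(-1 + exp(-2*I*pi/3) + exp(-I*pi/3) + exp(2*I*pi/3))*conj(-1)]
      = (1/6)[(6) + (1 - exp(I*pi/3) - exp(2*I*pi/3) - exp(-2*I*pi/3)) + (3 + exp(-2*I*pi/3) + 2*exp(2*I*pi/3)) + (0) + (3 + 2*exp(-2*I*pi/3) + exp(2*I*pi/3)) + (1 - exp(2*I*pi/3) - exp(-I*pi/3) - exp(-2*I*pi/3))] = 12/6 = 2
  <chi_rho, chi_4> = (1/6)[1*(6)*conj(1) + 1*(-1 + exp(-2*I*pi/3) + exp(2*I*pi/3) + exp(I*pi/3))*conj(exp(-2*I*pi/3)) + 1*(3 + exp(-2*I*pi/3) + 2*exp(2*I*pi/3))*conj(exp(2*I*pi/3)) + 1*(0)*conj(1) + 1*(3 + 2*exp(-2*I*pi/3) + exp(2*I*pi/3))*conj(exp(-2*I*pi/3)) + 1*(-1 + exp(-2*I*pi/3) + exp(-I*pi/3) + exp(2*I*pi/3))*conj(exp(2*I*pi/3))]
      = (1/6)[(6) + (exp(-2*I*pi/3) - exp(2*I*pi/3)) + (2 + 3*exp(-2*I*pi/3) + exp(2*I*pi/3)) + (0) + (2 + exp(-2*I*pi/3) + 3*exp(2*I*pi/3)) + (exp(2*I*pi/3) - exp(-2*I*pi/3))] = 6/6 = 1
  <chi_rho, chi_5> = (1/6)[1*(6)*conj(1) + 1*(-1 + exp(-2*I*pi/3) + exp(2*I*pi/3) + exp(I*pi/3))*conj(exp(-I*pi/3)) + 1*(3 + exp(-2*I*pi/3) + 2*exp(2*I*pi/3))*conj(exp(-2*I*pi/3)) + 1*(0)*conj(-1) + 1*(3 + 2*exp(-2*I*pi/3) + exp(2*I*pi/3))*conj(exp(2*I*pi/3)) + 1*(-1 + exp(-2*I*pi/3) + exp(-I*pi/3) + exp(2*I*pi/3))*conj(exp(I*pi/3))]
      = (1/6)[(6) + (-1 - exp(I*pi/3) + exp(-I*pi/3) + exp(2*I*pi/3)) + (1 + 2*exp(-2*I*pi/3) + 3*exp(2*I*pi/3)) + (0) + (1 + 3*exp(-2*I*pi/3) + 2*exp(2*I*pi/3)) + (-1 + exp(-2*I*pi/3) - exp(-I*pi/3) + exp(I*pi/3))] = 0/6 = 0
(Exp terms are combined using exp(i*s)*conj(exp(i*t)) = exp(i*(s-t)), and sums of them are collapsed using the identity that for every m > 1 the m distinct m-th roots of unity sum to 0, e.g. 1 + exp(2*I*pi/3) + exp(-2*I*pi/3) = 0.)
Dimension check: dim(rho) = sum (mult * dim) = 1*1 + 1*1 + 1*1 + 2*1 + 1*1 + 0*1 = 6 = chi_rho(e) = 6.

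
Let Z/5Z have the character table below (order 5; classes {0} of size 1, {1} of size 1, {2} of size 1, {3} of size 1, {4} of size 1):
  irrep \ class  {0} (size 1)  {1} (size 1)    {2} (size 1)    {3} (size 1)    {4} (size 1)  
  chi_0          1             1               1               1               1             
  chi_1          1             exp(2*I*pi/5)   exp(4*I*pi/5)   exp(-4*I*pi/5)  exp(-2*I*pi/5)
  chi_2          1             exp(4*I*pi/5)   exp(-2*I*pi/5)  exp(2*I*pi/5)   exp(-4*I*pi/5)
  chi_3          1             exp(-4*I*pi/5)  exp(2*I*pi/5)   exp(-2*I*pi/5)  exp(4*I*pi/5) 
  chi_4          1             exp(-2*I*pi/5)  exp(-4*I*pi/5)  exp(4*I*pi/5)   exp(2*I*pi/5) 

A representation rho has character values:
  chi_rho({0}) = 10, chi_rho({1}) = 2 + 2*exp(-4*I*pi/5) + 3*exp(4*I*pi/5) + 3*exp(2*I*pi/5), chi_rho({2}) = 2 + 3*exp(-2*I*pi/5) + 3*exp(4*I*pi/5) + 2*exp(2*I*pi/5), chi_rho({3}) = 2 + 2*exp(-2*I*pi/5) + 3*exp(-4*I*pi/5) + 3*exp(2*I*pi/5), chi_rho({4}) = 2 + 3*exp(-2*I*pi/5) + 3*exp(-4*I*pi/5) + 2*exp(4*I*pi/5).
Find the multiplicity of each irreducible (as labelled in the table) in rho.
Multiplicities: chi_0: 2, chi_1: 3, chi_2: 3, chi_3: 2, chi_4: 0.

Use <chi_rho, chi> = (1/|G|) sum_C |C| * chi_rho(C) * conj(chi(C)) with |G| = 5 for each irreducible chi in the table:
  <chi_rho, chi_0> = (1/5)[1*(10)*conj(1) + 1*(2 + 2*exp(-4*I*pi/5) + 3*exp(4*I*pi/5) + 3*exp(2*I*pi/5))*conj(1) + 1*(2 + 3*exp(-2*I*pi/5) + 3*exp(4*I*pi/5) + 2*exp(2*I*pi/5))*conj(1) + 1*(2 + 2*exp(-2*I*pi/5) + 3*exp(-4*I*pi/5) + 3*exp(2*I*pi/5))*conj(1) + 1*(2 + 3*exp(-2*I*pi/5) + 3*exp(-4*I*pi/5) + 2*exp(4*I*pi/5))*conj(1)]
      = (1/5)[(10) + (2 + 2*exp(-4*I*pi/5) + 3*exp(4*I*pi/5) + 3*exp(2*I*pi/5)) + (2 + 3*exp(-2*I*pi/5) + 3*exp(4*I*pi/5) + 2*exp(2*I*pi/5)) + (2 + 2*exp(-2*I*pi/5) + 3*exp(-4*I*pi/5) + 3*exp(2*I*pi/5)) + (2 + 3*exp(-2*I*pi/5) + 3*exp(-4*I*pi/5) + 2*exp(4*I*pi/5))] = 10/5 = 2
  <chi_rho, chi_1> = (1/5)[1*(10)*conj(1) + 1*(2 + 2*exp(-4*I*pi/5) + 3*exp(4*I*pi/5) + 3*exp(2*I*pi/5))*conj(exp(2*I*pi/5)) + 1*(2 + 3*exp(-2*I*pi/5) + 3*exp(4*I*pi/5) + 2*exp(2*I*pi/5))*conj(exp(4*I*pi/5)) + 1*(2 + 2*exp(-2*I*pi/5) + 3*exp(-4*I*pi/5) + 3*exp(2*I*pi/5))*conj(exp(-4*I*pi/5)) + 1*(2 + 3*exp(-2*I*pi/5) + 3*exp(-4*I*pi/5) + 2*exp(4*I*pi/5))*conj(exp(-2*I*pi/5))]
      = (1/5)[(10) + (3 + 2*exp(-2*I*pi/5) + 2*exp(4*I*pi/5) + 3*exp(2*I*pi/5)) + (3 + 2*exp(-2*I*pi/5) + 2*exp(-4*I*pi/5) + 3*exp(4*I*pi/5)) + (3 + 3*exp(-4*I*pi/5) + 2*exp(4*I*pi/5) + 2*exp(2*I*pi/5)) + (3 + 3*exp(-2*I*pi/5) + 2*exp(-4*I*pi/5) + 2*exp(2*I*pi/5))] = 15/5 = 3
  <chi_rho, chi_2> = (1/5)[1*(10)*conj(1) + 1*(2 + 2*exp(-4*I*pi/5) + 3*exp(4*I*pi/5) + 3*exp(2*I*pi/5))*conj(exp(4*I*pi/5)) + 1*(2 + 3*exp(-2*I*pi/5) + 3*exp(4*I*pi/5) + 2*exp(2*I*pi/5))*conj(exp(-2*I*pi/5)) + 1*(2 + 2*exp(-2*I*pi/5) + 3*exp(-4*I*pi/5) + 3*exp(2*I*pi/5))*conj(exp(2*I*pi/5)) + 1*(2 + 3*exp(-2*I*pi/5) + 3*exp(-4*I*pi/5) + 2*exp(4*I*pi/5))*conj(exp(-4*I*pi/5))]
      = (1/5)[(10) + (3 + 3*exp(-2*I*pi/5) + 2*exp(-4*I*pi/5) + 2*exp(2*I*pi/5)) + (3 + 3*exp(-4*I*pi/5) + 2*exp(4*I*pi/5) + 2*exp(2*I*pi/5)) + (3 + 2*exp(-2*I*pi/5) + 2*exp(-4*I*pi/5) + 3*exp(4*I*pi/5)) + (3 + 2*exp(-2*I*pi/5) + 2*exp(4*I*pi/5) + 3*exp(2*I*pi/5))] = 15/5 = 3
  <chi_rho, chi_3> = (1/5)[1*(10)*conj(1) + 1*(2 + 2*exp(-4*I*pi/5) + 3*exp(4*I*pi/5) + 3*exp(2*I*pi/5))*conj(exp(-4*I*pi/5)) + 1*(2 + 3*exp(-2*I*pi/5) + 3*exp(4*I*pi/5) + 2*exp(2*I*pi/5))*conj(exp(2*I*pi/5)) + 1*(2 + 2*exp(-2*I*pi/5) + 3*exp(-4*I*pi/5) + 3*exp(2*I*pi/5))*conj(exp(-2*I*pi/5)) + 1*(2 + 3*exp(-2*I*pi/5) + 3*exp(-4*I*pi/5) + 2*exp(4*I*pi/5))*conj(exp(4*I*pi/5))]
      = (1/5)[(10) + (2 + 3*exp(-2*I*pi/5) + 3*exp(-4*I*pi/5) + 2*exp(4*I*pi/5)) + (2 + 2*exp(-2*I*pi/5) + 3*exp(-4*I*pi/5) + 3*exp(2*I*pi/5)) + (2 + 3*exp(-2*I*pi/5) + 3*exp(4*I*pi/5) + 2*exp(2*I*pi/5)) + (2 + 2*exp(-4*I*pi/5) + 3*exp(4*I*pi/5) + 3*exp(2*I*pi/5))] = 10/5 = 2
  <chi_rho, chi_4> = (1/5)[1*(10)*conj(1) + 1*(2 + 2*exp(-4*I*pi/5) + 3*exp(4*I*pi/5) + 3*exp(2*I*pi/5))*conj(exp(-2*I*pi/5)) + 1*(2 + 3*exp(-2*I*pi/5) + 3*exp(4*I*pi/5) + 2*exp(2*I*pi/5))*conj(exp(-4*I*pi/5)) + 1*(2 + 2*exp(-2*I*pi/5) + 3*exp(-4*I*pi/5) + 3*exp(2*I*pi/5))*conj(exp(4*I*pi/5)) + 1*(2 + 3*exp(-2*I*pi/5) + 3*exp(-4*I*pi/5) + 2*exp(4*I*pi/5))*conj(exp(2*I*pi/5))]
      = (1/5)[(10) + (2*exp(-2*I*pi/5) + 3*exp(-4*I*pi/5) + 3*exp(4*I*pi/5) + 2*exp(2*I*pi/5)) + (3*exp(-2*I*pi/5) + 2*exp(-4*I*pi/5) + 2*exp(4*I*pi/5) + 3*exp(2*I*pi/5)) + (3*exp(-2*I*pi/5) + 2*exp(-4*I*pi/5) + 2*exp(4*I*pi/5) + 3*exp(2*I*pi/5)) + (2*exp(-2*I*pi/5) + 3*exp(-4*I*pi/5) + 3*exp(4*I*pi/5) + 2*exp(2*I*pi/5))] = 0/5 = 0
(Exp terms are combined using exp(i*s)*conj(exp(i*t)) = exp(i*(s-t)), and sums of them are collapsed using the identity that for every m > 1 the m distinct m-th roots of unity sum to 0, e.g. 1 + exp(2*I*pi/3) + exp(-2*I*pi/3) = 0.)
Dimension check: dim(rho) = sum (mult * dim) = 2*1 + 3*1 + 3*1 + 2*1 + 0*1 = 10 = chi_rho(e) = 10.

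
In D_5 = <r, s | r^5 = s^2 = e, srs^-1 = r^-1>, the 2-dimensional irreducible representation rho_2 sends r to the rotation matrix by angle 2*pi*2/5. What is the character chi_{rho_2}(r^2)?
chi_{rho_2}(r^2) = 2*cos(2*pi*2*2/5) = -1/2 + sqrt(5)/2

Derivation: rho_2(r^2) is rotation by angle 2*pi*2*2/5, whose trace is 2*cos(2*pi*2*2/5) = -1/2 + sqrt(5)/2.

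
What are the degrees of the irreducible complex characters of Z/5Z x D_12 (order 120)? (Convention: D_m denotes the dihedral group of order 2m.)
Dimensions: 1, 1, 1, 1, 1, 1, 1, 1, 1, 1, 1, 1, 1, 1, 1, 1, 1, 1, 1, 1, 2, 2, 2, 2, 2, 2, 2, 2, 2, 2, 2, 2, 2, 2, 2, 2, 2, 2, 2, 2, 2, 2, 2, 2, 2

Explanation: There are 45 irreducibles (= number of conjugacy classes). Their dimensions d_i satisfy sum d_i^2 = |G| = 120: 1 + 1 + 1 + 1 + 1 + 1 + 1 + 1 + 1 + 1 + 1 + 1 + 1 + 1 + 1 + 1 + 1 + 1 + 1 + 1 + 4 + 4 + 4 + 4 + 4 + 4 + 4 + 4 + 4 + 4 + 4 + 4 + 4 + 4 + 4 + 4 + 4 + 4 + 4 + 4 + 4 + 4 + 4 + 4 + 4 = 120. (For the product with Z/5Z: each of the 5 1-dim characters of Z/5Z tensors with each irrep of D_12, giving 5 copies of each D_12-dimension.)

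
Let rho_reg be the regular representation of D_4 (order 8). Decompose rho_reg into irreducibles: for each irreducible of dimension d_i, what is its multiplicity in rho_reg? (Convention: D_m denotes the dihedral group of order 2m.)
Each irreducible V_i of dimension d_i appears with multiplicity d_i, i.e. rho_reg = (direct sum over all irreducibles V_i) d_i V_i. The irreducible dimensions for D_4 are 1, 1, 1, 1, 2: 4 irreducibles of dimension 1, each with multiplicity 1; 1 irreducible of dimension 2, with multiplicity 2. Total dimension 4*1*1 + 1*2*2 = 8 = |G|.

Working: General theorem: in the regular representation of a finite group G, each irreducible appears with multiplicity equal to its dimension. Check: dim(rho_reg) = sum d_i^2 = 1 + 1 + 1 + 1 + 4 = 8 = |G|.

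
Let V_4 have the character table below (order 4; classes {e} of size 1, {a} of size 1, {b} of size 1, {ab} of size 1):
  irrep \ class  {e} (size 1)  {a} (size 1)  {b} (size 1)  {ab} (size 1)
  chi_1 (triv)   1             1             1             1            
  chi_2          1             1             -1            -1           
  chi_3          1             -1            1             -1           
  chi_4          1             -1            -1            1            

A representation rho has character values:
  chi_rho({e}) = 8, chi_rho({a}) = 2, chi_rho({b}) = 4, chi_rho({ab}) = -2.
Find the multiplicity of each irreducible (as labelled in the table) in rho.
Multiplicities: chi_1: 3, chi_2: 2, chi_3: 3, chi_4: 0.

Reasoning: Use <chi_rho, chi> = (1/|G|) sum_C |C| * chi_rho(C) * conj(chi(C)) with |G| = 4 for each irreducible chi in the table:
  <chi_rho, chi_1> = (1/4)[1*(8)*conj(1) + 1*(2)*conj(1) + 1*(4)*conj(1) + 1*(-2)*conj(1)]
      = (1/4)[(8) + (2) + (4) + (-2)] = 12/4 = 3
  <chi_rho, chi_2> = (1/4)[1*(8)*conj(1) + 1*(2)*conj(1) + 1*(4)*conj(-1) + 1*(-2)*conj(-1)]
      = (1/4)[(8) + (2) + (-4) + (2)] = 8/4 = 2
  <chi_rho, chi_3> = (1/4)[1*(8)*conj(1) + 1*(2)*conj(-1) + 1*(4)*conj(1) + 1*(-2)*conj(-1)]
      = (1/4)[(8) + (-2) + (4) + (2)] = 12/4 = 3
  <chi_rho, chi_4> = (1/4)[1*(8)*conj(1) + 1*(2)*conj(-1) + 1*(4)*conj(-1) + 1*(-2)*conj(1)]
      = (1/4)[(8) + (-2) + (-4) + (-2)] = 0/4 = 0
Dimension check: dim(rho) = sum (mult * dim) = 3*1 + 2*1 + 3*1 + 0*1 = 8 = chi_rho(e) = 8.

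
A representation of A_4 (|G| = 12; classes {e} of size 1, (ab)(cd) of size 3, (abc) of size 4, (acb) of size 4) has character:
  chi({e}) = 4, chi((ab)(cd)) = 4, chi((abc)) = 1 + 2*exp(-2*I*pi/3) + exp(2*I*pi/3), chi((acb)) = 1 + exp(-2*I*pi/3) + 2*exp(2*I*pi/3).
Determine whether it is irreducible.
Not irreducible (reducible): <chi, chi> = 6 > 1.

Solution. <chi, chi> = (1/|G|) sum_C |C| * |chi(C)|^2 = (1/12)[1*|4|^2 + 3*|4|^2 + 4*|1 + 2*exp(-2*I*pi/3) + exp(2*I*pi/3)|^2 + 4*|1 + exp(-2*I*pi/3) + 2*exp(2*I*pi/3)|^2]
  = (1/12)[(16) + (48) + (4) + (4)] = 72/12 = 6.
(Exp terms are combined using exp(i*s)*conj(exp(i*t)) = exp(i*(s-t)), and sums of them are collapsed using the identity that for every m > 1 the m distinct m-th roots of unity sum to 0, e.g. 1 + exp(2*I*pi/3) + exp(-2*I*pi/3) = 0.)
A character is irreducible iff <chi, chi> = 1, so this representation is reducible.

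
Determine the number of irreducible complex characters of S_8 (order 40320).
22

Proof sketch: The number of irreducible complex representations of a finite group equals its number of conjugacy classes. Conjugacy classes in S_8 correspond to cycle types, i.e. partitions of 8; there are p(8) = 22 of them, so S_8 (order 40320) has exactly 22 irreducible complex representations.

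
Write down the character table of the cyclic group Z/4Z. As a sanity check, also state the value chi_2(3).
Character table of Z/4Z (irreps indexed chi_0,...,chi_3 with chi_k(m) = zeta_4^(k*m), zeta_4 = exp(2*pi*i/4)):
  irrep \ class  {0} (size 1)  {1} (size 1)  {2} (size 1)  {3} (size 1)
  chi_0          1             1             1             1           
  chi_1          1             I             -1            -I          
  chi_2          1             -1            1             -1          
  chi_3          1             -I            -1            I           

Spot check: chi_2(3) = zeta_4^(2*3) = zeta_4^6 = -1.

Z/4Z is abelian, so all 4 irreducible complex representations are 1-dimensional. They are given by chi_k(m) = zeta_4^(k*m) for k = 0,...,3. Row orthogonality: sum_m chi_k(m) conj(chi_l(m)) = 4 * [k = l].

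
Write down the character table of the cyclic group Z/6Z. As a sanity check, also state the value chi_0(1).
Character table of Z/6Z (irreps indexed chi_0,...,chi_5 with chi_k(m) = zeta_6^(k*m), zeta_6 = exp(2*pi*i/6)):
  irrep \ class  {0} (size 1)  {1} (size 1)    {2} (size 1)    {3} (size 1)  {4} (size 1)    {5} (size 1)  
  chi_0          1             1               1               1             1               1             
  chi_1          1             exp(I*pi/3)     exp(2*I*pi/3)   -1            exp(-2*I*pi/3)  exp(-I*pi/3)  
  chi_2          1             exp(2*I*pi/3)   exp(-2*I*pi/3)  1             exp(2*I*pi/3)   exp(-2*I*pi/3)
  chi_3          1             -1              1               -1            1               -1            
  chi_4          1             exp(-2*I*pi/3)  exp(2*I*pi/3)   1             exp(-2*I*pi/3)  exp(2*I*pi/3) 
  chi_5          1             exp(-I*pi/3)    exp(-2*I*pi/3)  -1            exp(2*I*pi/3)   exp(I*pi/3)   

Spot check: chi_0(1) = zeta_6^(0*1) = zeta_6^0 = 1.

Solution. Z/6Z is abelian, so all 6 irreducible complex representations are 1-dimensional. They are given by chi_k(m) = zeta_6^(k*m) for k = 0,...,5. Row orthogonality: sum_m chi_k(m) conj(chi_l(m)) = 6 * [k = l].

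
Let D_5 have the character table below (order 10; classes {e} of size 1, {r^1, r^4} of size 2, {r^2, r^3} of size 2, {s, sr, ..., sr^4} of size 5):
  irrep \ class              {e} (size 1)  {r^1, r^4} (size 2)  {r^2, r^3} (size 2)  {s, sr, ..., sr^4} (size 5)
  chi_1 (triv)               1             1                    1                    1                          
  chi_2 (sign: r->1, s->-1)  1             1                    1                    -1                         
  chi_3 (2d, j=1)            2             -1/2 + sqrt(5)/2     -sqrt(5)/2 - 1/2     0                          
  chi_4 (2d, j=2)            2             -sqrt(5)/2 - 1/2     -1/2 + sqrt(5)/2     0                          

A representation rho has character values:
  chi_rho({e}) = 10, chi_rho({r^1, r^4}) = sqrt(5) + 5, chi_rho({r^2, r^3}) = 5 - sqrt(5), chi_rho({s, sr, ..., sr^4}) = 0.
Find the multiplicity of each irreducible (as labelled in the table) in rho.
Multiplicities: chi_1: 3, chi_2: 3, chi_3: 2, chi_4: 0.

Explanation: Use <chi_rho, chi> = (1/|G|) sum_C |C| * chi_rho(C) * conj(chi(C)) with |G| = 10 for each irreducible chi in the table:
  <chi_rho, chi_1> = (1/10)[1*(10)*conj(1) + 2*(sqrt(5) + 5)*conj(1) + 2*(5 - sqrt(5))*conj(1) + 5*(0)*conj(1)]
      = (1/10)[(10) + (2*sqrt(5) + 10) + (10 - 2*sqrt(5)) + (0)] = 30/10 = 3
  <chi_rho, chi_2> = (1/10)[1*(10)*conj(1) + 2*(sqrt(5) + 5)*conj(1) + 2*(5 - sqrt(5))*conj(1) + 5*(0)*conj(-1)]
      = (1/10)[(10) + (2*sqrt(5) + 10) + (10 - 2*sqrt(5)) + (0)] = 30/10 = 3
  <chi_rho, chi_3> = (1/10)[1*(10)*conj(2) + 2*(sqrt(5) + 5)*conj(-1/2 + sqrt(5)/2) + 2*(5 - sqrt(5))*conj(-sqrt(5)/2 - 1/2) + 5*(0)*conj(0)]
      = (1/10)[(20) + (4*sqrt(5)) + (-4*sqrt(5)) + (0)] = 20/10 = 2
  <chi_rho, chi_4> = (1/10)[1*(10)*conj(2) + 2*(sqrt(5) + 5)*conj(-sqrt(5)/2 - 1/2) + 2*(5 - sqrt(5))*conj(-1/2 + sqrt(5)/2) + 5*(0)*conj(0)]
      = (1/10)[(20) + (-6*sqrt(5) - 10) + (-10 + 6*sqrt(5)) + (0)] = 0/10 = 0
Dimension check: dim(rho) = sum (mult * dim) = 3*1 + 3*1 + 2*2 + 0*2 = 10 = chi_rho(e) = 10.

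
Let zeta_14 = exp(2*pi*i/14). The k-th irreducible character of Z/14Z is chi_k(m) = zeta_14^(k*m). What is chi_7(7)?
chi_7(7) = zeta_14^49 = -1

Derivation: chi_7(7) = zeta_14^(7*7) = zeta_14^49. Since zeta_14^14 = 1, this equals zeta_14^7 = exp(2*pi*i*7/14) = -1.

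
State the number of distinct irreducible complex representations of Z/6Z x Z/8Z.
48

The number of irreducible complex representations of a finite group equals its number of conjugacy classes. Z/6Z x Z/8Z is abelian of order 48, so every element is its own conjugacy class: 48 classes, so Z/6Z x Z/8Z (order 48) has exactly 48 irreducible complex representations.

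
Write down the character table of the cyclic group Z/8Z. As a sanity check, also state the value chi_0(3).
Character table of Z/8Z (irreps indexed chi_0,...,chi_7 with chi_k(m) = zeta_8^(k*m), zeta_8 = exp(2*pi*i/8)):
  irrep \ class  {0} (size 1)  {1} (size 1)    {2} (size 1)  {3} (size 1)    {4} (size 1)  {5} (size 1)    {6} (size 1)  {7} (size 1)  
  chi_0          1             1               1             1               1             1               1             1             
  chi_1          1             exp(I*pi/4)     I             exp(3*I*pi/4)   -1            exp(-3*I*pi/4)  -I            exp(-I*pi/4)  
  chi_2          1             I               -1            -I              1             I               -1            -I            
  chi_3          1             exp(3*I*pi/4)   -I            exp(I*pi/4)     -1            exp(-I*pi/4)    I             exp(-3*I*pi/4)
  chi_4          1             -1              1             -1              1             -1              1             -1            
  chi_5          1             exp(-3*I*pi/4)  I             exp(-I*pi/4)    -1            exp(I*pi/4)     -I            exp(3*I*pi/4) 
  chi_6          1             -I              -1            I               1             -I              -1            I             
  chi_7          1             exp(-I*pi/4)    -I            exp(-3*I*pi/4)  -1            exp(3*I*pi/4)   I             exp(I*pi/4)   

Spot check: chi_0(3) = zeta_8^(0*3) = zeta_8^0 = 1.

Derivation: Z/8Z is abelian, so all 8 irreducible complex representations are 1-dimensional. They are given by chi_k(m) = zeta_8^(k*m) for k = 0,...,7. Row orthogonality: sum_m chi_k(m) conj(chi_l(m)) = 8 * [k = l].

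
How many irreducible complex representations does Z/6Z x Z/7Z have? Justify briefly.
42

Solution. The number of irreducible complex representations of a finite group equals its number of conjugacy classes. Z/6Z x Z/7Z is abelian of order 42, so every element is its own conjugacy class: 42 classes, so Z/6Z x Z/7Z (order 42) has exactly 42 irreducible complex representations.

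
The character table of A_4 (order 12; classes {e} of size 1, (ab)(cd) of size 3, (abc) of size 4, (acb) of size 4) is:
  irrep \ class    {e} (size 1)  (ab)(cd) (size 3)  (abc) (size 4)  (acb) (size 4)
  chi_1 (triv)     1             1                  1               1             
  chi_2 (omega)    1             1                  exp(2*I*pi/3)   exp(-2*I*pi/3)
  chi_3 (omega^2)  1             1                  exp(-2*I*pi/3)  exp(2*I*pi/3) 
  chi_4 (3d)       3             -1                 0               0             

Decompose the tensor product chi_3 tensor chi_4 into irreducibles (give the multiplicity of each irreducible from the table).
chi_3 tensor chi_4 = chi_4 (all other irreducibles have multiplicity 0).

Solution. The character of a tensor product is the pointwise product (chi_3 * chi_4)(C) = chi_3(C) * chi_4(C):
  {e}: (1)*(3), (ab)(cd): (1)*(-1), (abc): (exp(-2*I*pi/3))*(0), (acb): (exp(2*I*pi/3))*(0)
so (chi_3 * chi_4) takes values
  {e} -> 3, (ab)(cd) -> -1, (abc) -> 0, (acb) -> 0.
Now take the inner product of this character with each irreducible chi from the table, <chi_3*chi_4, chi> = (1/12) sum_C |C| (chi_3*chi_4)(C) conj(chi(C)):
  <chi_3*chi_4, chi_1> = (1/12)[1*(3)*conj(1) + 3*(-1)*conj(1) + 4*(0)*conj(1) + 4*(0)*conj(1)]
      = (1/12)[(3) + (-3) + (0) + (0)] = 0/12 = 0
  <chi_3*chi_4, chi_2> = (1/12)[1*(3)*conj(1) + 3*(-1)*conj(1) + 4*(0)*conj(exp(2*I*pi/3)) + 4*(0)*conj(exp(-2*I*pi/3))]
      = (1/12)[(3) + (-3) + (0) + (0)] = 0/12 = 0
  <chi_3*chi_4, chi_3> = (1/12)[1*(3)*conj(1) + 3*(-1)*conj(1) + 4*(0)*conj(exp(-2*I*pi/3)) + 4*(0)*conj(exp(2*I*pi/3))]
      = (1/12)[(3) + (-3) + (0) + (0)] = 0/12 = 0
  <chi_3*chi_4, chi_4> = (1/12)[1*(3)*conj(3) + 3*(-1)*conj(-1) + 4*(0)*conj(0) + 4*(0)*conj(0)]
      = (1/12)[(9) + (3) + (0) + (0)] = 12/12 = 1
(Exp terms are combined using exp(i*s)*conj(exp(i*t)) = exp(i*(s-t)), and sums of them are collapsed using the identity that for every m > 1 the m distinct m-th roots of unity sum to 0, e.g. 1 + exp(2*I*pi/3) + exp(-2*I*pi/3) = 0.)
Hence the multiplicities are chi_4: 1. Dimension check: dim(chi_3)*dim(chi_4) = 1*3 = 3 and sum (mult * dim) = 1*3 = 3.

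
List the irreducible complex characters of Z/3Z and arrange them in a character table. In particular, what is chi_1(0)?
Character table of Z/3Z (irreps indexed chi_0,...,chi_2 with chi_k(m) = zeta_3^(k*m), zeta_3 = exp(2*pi*i/3)):
  irrep \ class  {0} (size 1)  {1} (size 1)    {2} (size 1)  
  chi_0          1             1               1             
  chi_1          1             exp(2*I*pi/3)   exp(-2*I*pi/3)
  chi_2          1             exp(-2*I*pi/3)  exp(2*I*pi/3) 

Spot check: chi_1(0) = zeta_3^(1*0) = zeta_3^0 = 1.

Argument: Z/3Z is abelian, so all 3 irreducible complex representations are 1-dimensional. They are given by chi_k(m) = zeta_3^(k*m) for k = 0,...,2. Row orthogonality: sum_m chi_k(m) conj(chi_l(m)) = 3 * [k = l].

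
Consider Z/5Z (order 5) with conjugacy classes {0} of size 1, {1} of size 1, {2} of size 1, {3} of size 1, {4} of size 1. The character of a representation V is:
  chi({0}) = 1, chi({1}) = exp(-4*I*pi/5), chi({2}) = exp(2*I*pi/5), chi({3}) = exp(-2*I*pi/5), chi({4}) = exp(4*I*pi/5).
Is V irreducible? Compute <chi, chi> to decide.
Irreducible: <chi, chi> = 1.

Derivation: <chi, chi> = (1/|G|) sum_C |C| * |chi(C)|^2 = (1/5)[1*|1|^2 + 1*|exp(-4*I*pi/5)|^2 + 1*|exp(2*I*pi/5)|^2 + 1*|exp(-2*I*pi/5)|^2 + 1*|exp(4*I*pi/5)|^2]
  = (1/5)[(1) + (1) + (1) + (1) + (1)] = 5/5 = 1.
(Exp terms are combined using exp(i*s)*conj(exp(i*t)) = exp(i*(s-t)), and sums of them are collapsed using the identity that for every m > 1 the m distinct m-th roots of unity sum to 0, e.g. 1 + exp(2*I*pi/3) + exp(-2*I*pi/3) = 0.)
A character is irreducible iff <chi, chi> = 1, so this representation is irreducible.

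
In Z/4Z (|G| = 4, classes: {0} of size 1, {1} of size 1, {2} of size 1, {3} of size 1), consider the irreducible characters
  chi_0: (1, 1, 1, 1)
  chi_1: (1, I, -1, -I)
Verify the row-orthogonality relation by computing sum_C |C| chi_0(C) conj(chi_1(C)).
Sum = 0; so <chi_0, chi_1> = 0 (distinct irreducibles are orthogonal).

Derivation: Compute term by term over conjugacy classes (|C| * chi_0(C) * conj(chi_1(C))):
  1*(1)*conj(1) + 1*(1)*conj(I) + 1*(1)*conj(-1) + 1*(1)*conj(-I)
  = (1) + (-I) + (-1) + (I)
  = 0.
(Exp terms are combined using exp(i*s)*conj(exp(i*t)) = exp(i*(s-t)), and sums of them are collapsed using the identity that for every m > 1 the m distinct m-th roots of unity sum to 0, e.g. 1 + exp(2*I*pi/3) + exp(-2*I*pi/3) = 0.)
Dividing by |G| = 4 gives 0/4 = 0, matching the row-orthogonality relation <chi_0, chi_1> = [chi_0 = chi_1].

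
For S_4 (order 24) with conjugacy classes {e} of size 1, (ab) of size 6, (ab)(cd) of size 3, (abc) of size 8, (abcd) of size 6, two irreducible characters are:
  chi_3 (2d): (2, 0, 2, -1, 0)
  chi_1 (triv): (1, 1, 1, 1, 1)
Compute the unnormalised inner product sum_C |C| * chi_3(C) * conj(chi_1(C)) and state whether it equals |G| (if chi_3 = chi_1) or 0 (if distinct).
Sum = 0; so <chi_3, chi_1> = 0 (distinct irreducibles are orthogonal).

Working: Compute term by term over conjugacy classes (|C| * chi_3(C) * conj(chi_1(C))):
  1*(2)*conj(1) + 6*(0)*conj(1) + 3*(2)*conj(1) + 8*(-1)*conj(1) + 6*(0)*conj(1)
  = (2) + (0) + (6) + (-8) + (0)
  = 0.
Dividing by |G| = 24 gives 0/24 = 0, matching the row-orthogonality relation <chi_3, chi_1> = [chi_3 = chi_1].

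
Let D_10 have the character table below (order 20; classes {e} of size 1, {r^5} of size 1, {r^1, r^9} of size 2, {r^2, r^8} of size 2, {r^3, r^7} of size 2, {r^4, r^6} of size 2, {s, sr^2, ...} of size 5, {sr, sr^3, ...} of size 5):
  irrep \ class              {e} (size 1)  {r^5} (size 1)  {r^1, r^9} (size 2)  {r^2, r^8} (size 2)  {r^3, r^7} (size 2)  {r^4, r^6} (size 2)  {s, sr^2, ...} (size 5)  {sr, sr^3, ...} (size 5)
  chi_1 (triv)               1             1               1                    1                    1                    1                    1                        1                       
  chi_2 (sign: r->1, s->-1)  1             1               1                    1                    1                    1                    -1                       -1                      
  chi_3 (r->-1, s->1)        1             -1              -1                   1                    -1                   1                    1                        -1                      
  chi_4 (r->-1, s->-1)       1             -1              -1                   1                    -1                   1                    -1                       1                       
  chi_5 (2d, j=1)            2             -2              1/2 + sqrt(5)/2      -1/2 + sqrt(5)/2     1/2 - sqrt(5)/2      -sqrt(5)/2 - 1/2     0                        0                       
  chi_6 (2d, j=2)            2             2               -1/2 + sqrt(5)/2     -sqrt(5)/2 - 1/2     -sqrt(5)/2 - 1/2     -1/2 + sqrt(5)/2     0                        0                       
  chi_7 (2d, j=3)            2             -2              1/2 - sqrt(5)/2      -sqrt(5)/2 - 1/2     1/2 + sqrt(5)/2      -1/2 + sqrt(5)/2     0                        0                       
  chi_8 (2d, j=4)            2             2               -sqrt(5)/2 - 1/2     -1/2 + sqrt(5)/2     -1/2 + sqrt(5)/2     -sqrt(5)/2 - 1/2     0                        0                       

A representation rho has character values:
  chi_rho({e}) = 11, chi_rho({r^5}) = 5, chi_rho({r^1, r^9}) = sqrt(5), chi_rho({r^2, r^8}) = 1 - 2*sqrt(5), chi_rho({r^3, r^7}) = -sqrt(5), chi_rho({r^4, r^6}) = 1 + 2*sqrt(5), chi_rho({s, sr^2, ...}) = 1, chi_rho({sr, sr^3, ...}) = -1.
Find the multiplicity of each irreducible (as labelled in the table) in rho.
Multiplicities: chi_1: 1, chi_2: 1, chi_3: 1, chi_4: 0, chi_5: 0, chi_6: 3, chi_7: 1, chi_8: 0.

Details: Use <chi_rho, chi> = (1/|G|) sum_C |C| * chi_rho(C) * conj(chi(C)) with |G| = 20 for each irreducible chi in the table:
  <chi_rho, chi_1> = (1/20)[1*(11)*conj(1) + 1*(5)*conj(1) + 2*(sqrt(5))*conj(1) + 2*(1 - 2*sqrt(5))*conj(1) + 2*(-sqrt(5))*conj(1) + 2*(1 + 2*sqrt(5))*conj(1) + 5*(1)*conj(1) + 5*(-1)*conj(1)]
      = (1/20)[(11) + (5) + (2*sqrt(5)) + (2 - 4*sqrt(5)) + (-2*sqrt(5)) + (2 + 4*sqrt(5)) + (5) + (-5)] = 20/20 = 1
  <chi_rho, chi_2> = (1/20)[1*(11)*conj(1) + 1*(5)*conj(1) + 2*(sqrt(5))*conj(1) + 2*(1 - 2*sqrt(5))*conj(1) + 2*(-sqrt(5))*conj(1) + 2*(1 + 2*sqrt(5))*conj(1) + 5*(1)*conj(-1) + 5*(-1)*conj(-1)]
      = (1/20)[(11) + (5) + (2*sqrt(5)) + (2 - 4*sqrt(5)) + (-2*sqrt(5)) + (2 + 4*sqrt(5)) + (-5) + (5)] = 20/20 = 1
  <chi_rho, chi_3> = (1/20)[1*(11)*conj(1) + 1*(5)*conj(-1) + 2*(sqrt(5))*conj(-1) + 2*(1 - 2*sqrt(5))*conj(1) + 2*(-sqrt(5))*conj(-1) + 2*(1 + 2*sqrt(5))*conj(1) + 5*(1)*conj(1) + 5*(-1)*conj(-1)]
      = (1/20)[(11) + (-5) + (-2*sqrt(5)) + (2 - 4*sqrt(5)) + (2*sqrt(5)) + (2 + 4*sqrt(5)) + (5) + (5)] = 20/20 = 1
  <chi_rho, chi_4> = (1/20)[1*(11)*conj(1) + 1*(5)*conj(-1) + 2*(sqrt(5))*conj(-1) + 2*(1 - 2*sqrt(5))*conj(1) + 2*(-sqrt(5))*conj(-1) + 2*(1 + 2*sqrt(5))*conj(1) + 5*(1)*conj(-1) + 5*(-1)*conj(1)]
      = (1/20)[(11) + (-5) + (-2*sqrt(5)) + (2 - 4*sqrt(5)) + (2*sqrt(5)) + (2 + 4*sqrt(5)) + (-5) + (-5)] = 0/20 = 0
  <chi_rho, chi_5> = (1/20)[1*(11)*conj(2) + 1*(5)*conj(-2) + 2*(sqrt(5))*conj(1/2 + sqrt(5)/2) + 2*(1 - 2*sqrt(5))*conj(-1/2 + sqrt(5)/2) + 2*(-sqrt(5))*conj(1/2 - sqrt(5)/2) + 2*(1 + 2*sqrt(5))*conj(-sqrt(5)/2 - 1/2) + 5*(1)*conj(0) + 5*(-1)*conj(0)]
      = (1/20)[(22) + (-10) + (sqrt(5) + 5) + (-11 + 3*sqrt(5)) + (5 - sqrt(5)) + (-11 - 3*sqrt(5)) + (0) + (0)] = 0/20 = 0
  <chi_rho, chi_6> = (1/20)[1*(11)*conj(2) + 1*(5)*conj(2) + 2*(sqrt(5))*conj(-1/2 + sqrt(5)/2) + 2*(1 - 2*sqrt(5))*conj(-sqrt(5)/2 - 1/2) + 2*(-sqrt(5))*conj(-sqrt(5)/2 - 1/2) + 2*(1 + 2*sqrt(5))*conj(-1/2 + sqrt(5)/2) + 5*(1)*conj(0) + 5*(-1)*conj(0)]
      = (1/20)[(22) + (10) + (5 - sqrt(5)) + (sqrt(5) + 9) + (sqrt(5) + 5) + (9 - sqrt(5)) + (0) + (0)] = 60/20 = 3
  <chi_rho, chi_7> = (1/20)[1*(11)*conj(2) + 1*(5)*conj(-2) + 2*(sqrt(5))*conj(1/2 - sqrt(5)/2) + 2*(1 - 2*sqrt(5))*conj(-sqrt(5)/2 - 1/2) + 2*(-sqrt(5))*conj(1/2 + sqrt(5)/2) + 2*(1 + 2*sqrt(5))*conj(-1/2 + sqrt(5)/2) + 5*(1)*conj(0) + 5*(-1)*conj(0)]
      = (1/20)[(22) + (-10) + (-5 + sqrt(5)) + (sqrt(5) + 9) + (-5 - sqrt(5)) + (9 - sqrt(5)) + (0) + (0)] = 20/20 = 1
  <chi_rho, chi_8> = (1/20)[1*(11)*conj(2) + 1*(5)*conj(2) + 2*(sqrt(5))*conj(-sqrt(5)/2 - 1/2) + 2*(1 - 2*sqrt(5))*conj(-1/2 + sqrt(5)/2) + 2*(-sqrt(5))*conj(-1/2 + sqrt(5)/2) + 2*(1 + 2*sqrt(5))*conj(-sqrt(5)/2 - 1/2) + 5*(1)*conj(0) + 5*(-1)*conj(0)]
      = (1/20)[(22) + (10) + (-5 - sqrt(5)) + (-11 + 3*sqrt(5)) + (-5 + sqrt(5)) + (-11 - 3*sqrt(5)) + (0) + (0)] = 0/20 = 0
Dimension check: dim(rho) = sum (mult * dim) = 1*1 + 1*1 + 1*1 + 0*1 + 0*2 + 3*2 + 1*2 + 0*2 = 11 = chi_rho(e) = 11.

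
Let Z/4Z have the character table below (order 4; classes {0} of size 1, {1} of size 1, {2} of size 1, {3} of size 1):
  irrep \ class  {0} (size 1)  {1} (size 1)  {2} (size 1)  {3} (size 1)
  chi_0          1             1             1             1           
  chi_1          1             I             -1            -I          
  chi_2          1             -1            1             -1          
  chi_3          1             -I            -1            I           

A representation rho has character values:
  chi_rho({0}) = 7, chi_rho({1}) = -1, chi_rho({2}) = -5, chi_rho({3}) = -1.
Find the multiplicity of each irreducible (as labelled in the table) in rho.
Multiplicities: chi_0: 0, chi_1: 3, chi_2: 1, chi_3: 3.

Use <chi_rho, chi> = (1/|G|) sum_C |C| * chi_rho(C) * conj(chi(C)) with |G| = 4 for each irreducible chi in the table:
  <chi_rho, chi_0> = (1/4)[1*(7)*conj(1) + 1*(-1)*conj(1) + 1*(-5)*conj(1) + 1*(-1)*conj(1)]
      = (1/4)[(7) + (-1) + (-5) + (-1)] = 0/4 = 0
  <chi_rho, chi_1> = (1/4)[1*(7)*conj(1) + 1*(-1)*conj(I) + 1*(-5)*conj(-1) + 1*(-1)*conj(-I)]
      = (1/4)[(7) + (I) + (5) + (-I)] = 12/4 = 3
  <chi_rho, chi_2> = (1/4)[1*(7)*conj(1) + 1*(-1)*conj(-1) + 1*(-5)*conj(1) + 1*(-1)*conj(-1)]
      = (1/4)[(7) + (1) + (-5) + (1)] = 4/4 = 1
  <chi_rho, chi_3> = (1/4)[1*(7)*conj(1) + 1*(-1)*conj(-I) + 1*(-5)*conj(-1) + 1*(-1)*conj(I)]
      = (1/4)[(7) + (-I) + (5) + (I)] = 12/4 = 3
(Exp terms are combined using exp(i*s)*conj(exp(i*t)) = exp(i*(s-t)), and sums of them are collapsed using the identity that for every m > 1 the m distinct m-th roots of unity sum to 0, e.g. 1 + exp(2*I*pi/3) + exp(-2*I*pi/3) = 0.)
Dimension check: dim(rho) = sum (mult * dim) = 0*1 + 3*1 + 1*1 + 3*1 = 7 = chi_rho(e) = 7.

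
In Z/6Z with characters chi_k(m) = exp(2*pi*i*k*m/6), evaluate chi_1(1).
chi_1(1) = zeta_6^1 = exp(I*pi/3)

Derivation: chi_1(1) = zeta_6^(1*1) = zeta_6^1. Since zeta_6^6 = 1, this equals zeta_6^1 = exp(2*pi*i*1/6) = exp(I*pi/3).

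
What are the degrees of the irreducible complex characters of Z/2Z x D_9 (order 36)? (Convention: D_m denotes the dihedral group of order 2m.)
Dimensions: 1, 1, 1, 1, 2, 2, 2, 2, 2, 2, 2, 2

Proof sketch: There are 12 irreducibles (= number of conjugacy classes). Their dimensions d_i satisfy sum d_i^2 = |G| = 36: 1 + 1 + 1 + 1 + 4 + 4 + 4 + 4 + 4 + 4 + 4 + 4 = 36. (For the product with Z/2Z: each of the 2 1-dim characters of Z/2Z tensors with each irrep of D_9, giving 2 copies of each D_9-dimension.)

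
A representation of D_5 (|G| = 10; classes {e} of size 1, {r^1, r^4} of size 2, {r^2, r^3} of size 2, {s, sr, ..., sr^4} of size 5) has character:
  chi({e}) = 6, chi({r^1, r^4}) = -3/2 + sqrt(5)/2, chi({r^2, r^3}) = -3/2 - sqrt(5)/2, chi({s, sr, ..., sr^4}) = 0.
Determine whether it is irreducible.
Not irreducible (reducible): <chi, chi> = 5 > 1.

Derivation: <chi, chi> = (1/|G|) sum_C |C| * |chi(C)|^2 = (1/10)[1*|6|^2 + 2*|-3/2 + sqrt(5)/2|^2 + 2*|-3/2 - sqrt(5)/2|^2 + 5*|0|^2]
  = (1/10)[(36) + (7 - 3*sqrt(5)) + (3*sqrt(5) + 7) + (0)] = 50/10 = 5.
A character is irreducible iff <chi, chi> = 1, so this representation is reducible.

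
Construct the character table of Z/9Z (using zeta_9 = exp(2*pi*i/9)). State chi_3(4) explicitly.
Character table of Z/9Z (irreps indexed chi_0,...,chi_8 with chi_k(m) = zeta_9^(k*m), zeta_9 = exp(2*pi*i/9)):
  irrep \ class  {0} (size 1)  {1} (size 1)    {2} (size 1)    {3} (size 1)    {4} (size 1)    {5} (size 1)    {6} (size 1)    {7} (size 1)    {8} (size 1)  
  chi_0          1             1               1               1               1               1               1               1               1             
  chi_1          1             exp(2*I*pi/9)   exp(4*I*pi/9)   exp(2*I*pi/3)   exp(8*I*pi/9)   exp(-8*I*pi/9)  exp(-2*I*pi/3)  exp(-4*I*pi/9)  exp(-2*I*pi/9)
  chi_2          1             exp(4*I*pi/9)   exp(8*I*pi/9)   exp(-2*I*pi/3)  exp(-2*I*pi/9)  exp(2*I*pi/9)   exp(2*I*pi/3)   exp(-8*I*pi/9)  exp(-4*I*pi/9)
  chi_3          1             exp(2*I*pi/3)   exp(-2*I*pi/3)  1               exp(2*I*pi/3)   exp(-2*I*pi/3)  1               exp(2*I*pi/3)   exp(-2*I*pi/3)
  chi_4          1             exp(8*I*pi/9)   exp(-2*I*pi/9)  exp(2*I*pi/3)   exp(-4*I*pi/9)  exp(4*I*pi/9)   exp(-2*I*pi/3)  exp(2*I*pi/9)   exp(-8*I*pi/9)
  chi_5          1             exp(-8*I*pi/9)  exp(2*I*pi/9)   exp(-2*I*pi/3)  exp(4*I*pi/9)   exp(-4*I*pi/9)  exp(2*I*pi/3)   exp(-2*I*pi/9)  exp(8*I*pi/9) 
  chi_6          1             exp(-2*I*pi/3)  exp(2*I*pi/3)   1               exp(-2*I*pi/3)  exp(2*I*pi/3)   1               exp(-2*I*pi/3)  exp(2*I*pi/3) 
  chi_7          1             exp(-4*I*pi/9)  exp(-8*I*pi/9)  exp(2*I*pi/3)   exp(2*I*pi/9)   exp(-2*I*pi/9)  exp(-2*I*pi/3)  exp(8*I*pi/9)   exp(4*I*pi/9) 
  chi_8          1             exp(-2*I*pi/9)  exp(-4*I*pi/9)  exp(-2*I*pi/3)  exp(-8*I*pi/9)  exp(8*I*pi/9)   exp(2*I*pi/3)   exp(4*I*pi/9)   exp(2*I*pi/9) 

Spot check: chi_3(4) = zeta_9^(3*4) = zeta_9^12 = exp(2*I*pi/3).

Proof sketch: Z/9Z is abelian, so all 9 irreducible complex representations are 1-dimensional. They are given by chi_k(m) = zeta_9^(k*m) for k = 0,...,8. Row orthogonality: sum_m chi_k(m) conj(chi_l(m)) = 9 * [k = l].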